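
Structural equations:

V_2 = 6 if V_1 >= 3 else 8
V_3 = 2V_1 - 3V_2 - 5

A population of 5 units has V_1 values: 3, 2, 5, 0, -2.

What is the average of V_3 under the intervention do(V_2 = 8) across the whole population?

-25.8

do(V_2=8) breaks V_2's dependence on V_1. With V_2=8 fixed, V_3 across the units is -23, -25, -19, -29, -33, mean -25.8.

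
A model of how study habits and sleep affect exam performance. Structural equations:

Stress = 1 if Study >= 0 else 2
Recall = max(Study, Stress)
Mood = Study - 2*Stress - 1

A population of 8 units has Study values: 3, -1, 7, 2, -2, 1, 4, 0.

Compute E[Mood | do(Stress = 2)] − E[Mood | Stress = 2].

3.25

Under do(Stress=2), Stress's equation is replaced by Stress=2 for every unit. Per-unit Mood: -2, -6, 2, -3, -7, -4, -1, -5. Mean = -3.25.
Conditioning on Stress=2 selects the 2 unit(s) with Study ∈ {-1, -2}. Their Mood values: -6, -7. Mean = -6.5.
Difference = -3.25 − (-6.5) = 3.25.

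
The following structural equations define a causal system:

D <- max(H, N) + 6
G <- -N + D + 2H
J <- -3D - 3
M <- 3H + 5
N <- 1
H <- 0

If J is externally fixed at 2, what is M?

do(J=2) replaces the equation J <- -3D - 3 with the constant J = 2.
No directed path runs from J to M, so M keeps its natural value.
M = 3H + 5  [with H=0]  = 5

5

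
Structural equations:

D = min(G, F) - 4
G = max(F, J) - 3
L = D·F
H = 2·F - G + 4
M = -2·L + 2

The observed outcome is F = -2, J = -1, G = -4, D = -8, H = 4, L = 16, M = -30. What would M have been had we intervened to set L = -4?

10

Intervening sets L = -4 and removes its equation (L = D·F).
M = -2·L + 2  [with L=-4]  = 10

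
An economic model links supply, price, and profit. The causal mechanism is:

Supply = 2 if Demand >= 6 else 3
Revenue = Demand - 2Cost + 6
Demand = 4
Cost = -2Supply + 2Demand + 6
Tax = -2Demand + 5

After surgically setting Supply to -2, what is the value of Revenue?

-26

Under do(Supply=-2), the mechanism Supply = 2 if Demand >= 6 else 3 is discarded; Supply is fixed at -2.
Cost = -2Supply + 2Demand + 6  [with Supply=-2, Demand=4]  = 18
Revenue = Demand - 2Cost + 6  [with Demand=4, Cost=18]  = -26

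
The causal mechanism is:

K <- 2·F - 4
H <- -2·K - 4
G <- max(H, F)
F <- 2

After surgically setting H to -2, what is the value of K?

0

Under do(H=-2), the mechanism H <- -2·K - 4 is discarded; H is fixed at -2.
Since K is not a descendant of the intervened variable, it is unaffected.
K = 2·F - 4  [with F=2]  = 0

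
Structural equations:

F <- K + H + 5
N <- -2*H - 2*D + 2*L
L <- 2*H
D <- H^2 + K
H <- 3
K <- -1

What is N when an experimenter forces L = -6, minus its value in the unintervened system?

The intervention breaks the incoming arrows to L: L <- 2*H no longer applies, and L = -6.
D = H^2 + K  [with H=3, K=-1]  = 8
N = -2*H - 2*D + 2*L  [with H=3, D=8, L=-6]  = -34
Without intervention: L = 2*H  [with H=3]  = 6; D = H^2 + K  [with H=3, K=-1]  = 8; N = -2*H - 2*D + 2*L  [with H=3, D=8, L=6]  = -10.
Change = -34 − (-10) = -24.

-24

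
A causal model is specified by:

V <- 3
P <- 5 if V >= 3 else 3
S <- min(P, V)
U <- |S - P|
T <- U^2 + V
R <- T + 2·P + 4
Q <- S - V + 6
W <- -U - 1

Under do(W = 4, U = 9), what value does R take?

The joint intervention fixes W = 4, U = 9, removing each variable's own equation.
P = 5 if V >= 3 else 3  [with V=3]  = 5
T = U^2 + V  [with U=9, V=3]  = 84
R = T + 2·P + 4  [with T=84, P=5]  = 98

98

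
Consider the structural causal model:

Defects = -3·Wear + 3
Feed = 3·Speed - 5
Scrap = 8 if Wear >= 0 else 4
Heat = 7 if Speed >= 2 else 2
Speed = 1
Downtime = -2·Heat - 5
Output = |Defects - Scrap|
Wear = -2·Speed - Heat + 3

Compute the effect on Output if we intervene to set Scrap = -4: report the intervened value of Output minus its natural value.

8

Intervening sets Scrap = -4 and removes its equation (Scrap = 8 if Wear >= 0 else 4).
Heat = 7 if Speed >= 2 else 2  [with Speed=1]  = 2
Wear = -2·Speed - Heat + 3  [with Speed=1, Heat=2]  = -1
Defects = -3·Wear + 3  [with Wear=-1]  = 6
Output = |Defects - Scrap|  [with Defects=6, Scrap=-4]  = 10
Without intervention: Heat = 7 if Speed >= 2 else 2  [with Speed=1]  = 2; Wear = -2·Speed - Heat + 3  [with Speed=1, Heat=2]  = -1; Defects = -3·Wear + 3  [with Wear=-1]  = 6; Scrap = 8 if Wear >= 0 else 4  [with Wear=-1]  = 4; Output = |Defects - Scrap|  [with Defects=6, Scrap=4]  = 2.
Change = 10 − 2 = 8.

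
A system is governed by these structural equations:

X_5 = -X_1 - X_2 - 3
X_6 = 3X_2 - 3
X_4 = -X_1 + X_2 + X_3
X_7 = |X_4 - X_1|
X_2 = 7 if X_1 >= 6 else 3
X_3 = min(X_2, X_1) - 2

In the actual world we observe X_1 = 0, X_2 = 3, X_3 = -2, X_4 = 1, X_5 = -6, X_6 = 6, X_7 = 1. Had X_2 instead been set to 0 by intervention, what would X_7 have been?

2

Under do(X_2=0), the mechanism X_2 = 7 if X_1 >= 6 else 3 is discarded; X_2 is fixed at 0.
X_3 = min(X_2, X_1) - 2  [with X_2=0, X_1=0]  = -2
X_4 = -X_1 + X_2 + X_3  [with X_1=0, X_2=0, X_3=-2]  = -2
X_7 = |X_4 - X_1|  [with X_4=-2, X_1=0]  = 2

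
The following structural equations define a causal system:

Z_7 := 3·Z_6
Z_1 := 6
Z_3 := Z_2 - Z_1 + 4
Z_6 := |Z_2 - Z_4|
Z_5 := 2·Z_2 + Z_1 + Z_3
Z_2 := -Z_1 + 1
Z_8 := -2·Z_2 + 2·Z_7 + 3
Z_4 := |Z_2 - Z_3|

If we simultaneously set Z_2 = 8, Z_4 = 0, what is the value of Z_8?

35

Setting Z_2 = 8, Z_4 = 0 by intervention discards those variables' equations.
Z_6 = |Z_2 - Z_4|  [with Z_2=8, Z_4=0]  = 8
Z_7 = 3·Z_6  [with Z_6=8]  = 24
Z_8 = -2·Z_2 + 2·Z_7 + 3  [with Z_2=8, Z_7=24]  = 35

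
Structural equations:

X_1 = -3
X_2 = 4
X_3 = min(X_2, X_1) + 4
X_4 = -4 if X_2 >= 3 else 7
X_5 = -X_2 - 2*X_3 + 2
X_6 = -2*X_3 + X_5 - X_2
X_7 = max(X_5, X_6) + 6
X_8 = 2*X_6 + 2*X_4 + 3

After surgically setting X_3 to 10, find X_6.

-46

The intervention breaks the incoming arrows to X_3: X_3 = min(X_2, X_1) + 4 no longer applies, and X_3 = 10.
X_5 = -X_2 - 2*X_3 + 2  [with X_2=4, X_3=10]  = -22
X_6 = -2*X_3 + X_5 - X_2  [with X_3=10, X_5=-22, X_2=4]  = -46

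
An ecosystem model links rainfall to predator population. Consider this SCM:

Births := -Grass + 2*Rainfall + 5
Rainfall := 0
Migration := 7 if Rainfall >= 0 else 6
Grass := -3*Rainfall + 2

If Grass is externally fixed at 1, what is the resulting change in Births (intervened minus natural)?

The intervention breaks the incoming arrows to Grass: Grass := -3*Rainfall + 2 no longer applies, and Grass = 1.
Births = -Grass + 2*Rainfall + 5  [with Grass=1, Rainfall=0]  = 4
Without intervention: Grass = -3*Rainfall + 2  [with Rainfall=0]  = 2; Births = -Grass + 2*Rainfall + 5  [with Grass=2, Rainfall=0]  = 3.
Change = 4 − 3 = 1.

1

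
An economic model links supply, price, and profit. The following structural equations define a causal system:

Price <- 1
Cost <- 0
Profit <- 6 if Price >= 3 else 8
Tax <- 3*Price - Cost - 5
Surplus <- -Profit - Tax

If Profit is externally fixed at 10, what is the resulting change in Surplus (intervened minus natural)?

Intervening sets Profit = 10 and removes its equation (Profit <- 6 if Price >= 3 else 8).
Tax = 3*Price - Cost - 5  [with Price=1, Cost=0]  = -2
Surplus = -Profit - Tax  [with Profit=10, Tax=-2]  = -8
Without intervention: Tax = 3*Price - Cost - 5  [with Price=1, Cost=0]  = -2; Profit = 6 if Price >= 3 else 8  [with Price=1]  = 8; Surplus = -Profit - Tax  [with Profit=8, Tax=-2]  = -6.
Change = -8 − (-6) = -2.

-2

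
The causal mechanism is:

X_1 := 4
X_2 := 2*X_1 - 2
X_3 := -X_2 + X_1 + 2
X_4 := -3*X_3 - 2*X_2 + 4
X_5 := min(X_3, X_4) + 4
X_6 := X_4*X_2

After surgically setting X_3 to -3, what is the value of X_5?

do(X_3=-3) replaces the equation X_3 := -X_2 + X_1 + 2 with the constant X_3 = -3.
X_2 = 2*X_1 - 2  [with X_1=4]  = 6
X_4 = -3*X_3 - 2*X_2 + 4  [with X_3=-3, X_2=6]  = 1
X_5 = min(X_3, X_4) + 4  [with X_3=-3, X_4=1]  = 1

1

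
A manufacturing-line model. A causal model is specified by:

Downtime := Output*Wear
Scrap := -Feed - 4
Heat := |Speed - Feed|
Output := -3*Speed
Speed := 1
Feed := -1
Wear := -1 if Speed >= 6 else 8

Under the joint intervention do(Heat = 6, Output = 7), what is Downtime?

56

Under do(Heat = 6, Output = 7), each intervened variable's structural equation is replaced by its fixed value.
Wear = -1 if Speed >= 6 else 8  [with Speed=1]  = 8
Downtime = Output*Wear  [with Output=7, Wear=8]  = 56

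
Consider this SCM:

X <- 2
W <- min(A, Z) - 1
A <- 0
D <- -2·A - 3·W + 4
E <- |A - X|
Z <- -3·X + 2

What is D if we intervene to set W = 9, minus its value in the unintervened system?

-42

The intervention breaks the incoming arrows to W: W <- min(A, Z) - 1 no longer applies, and W = 9.
D = -2·A - 3·W + 4  [with A=0, W=9]  = -23
Without intervention: Z = -3·X + 2  [with X=2]  = -4; W = min(A, Z) - 1  [with A=0, Z=-4]  = -5; D = -2·A - 3·W + 4  [with A=0, W=-5]  = 19.
Change = -23 − 19 = -42.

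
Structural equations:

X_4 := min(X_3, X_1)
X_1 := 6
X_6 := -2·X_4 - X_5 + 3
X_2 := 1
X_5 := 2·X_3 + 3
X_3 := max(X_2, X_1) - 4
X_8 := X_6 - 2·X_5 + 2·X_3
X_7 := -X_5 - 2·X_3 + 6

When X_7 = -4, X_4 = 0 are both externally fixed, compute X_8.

-14

The joint intervention fixes X_7 = -4, X_4 = 0, removing each variable's own equation.
X_3 = max(X_2, X_1) - 4  [with X_2=1, X_1=6]  = 2
X_5 = 2·X_3 + 3  [with X_3=2]  = 7
X_6 = -2·X_4 - X_5 + 3  [with X_4=0, X_5=7]  = -4
X_8 = X_6 - 2·X_5 + 2·X_3  [with X_6=-4, X_5=7, X_3=2]  = -14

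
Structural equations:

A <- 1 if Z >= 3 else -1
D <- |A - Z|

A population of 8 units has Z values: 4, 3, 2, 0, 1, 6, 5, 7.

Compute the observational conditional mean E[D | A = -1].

2

Observing A=-1 restricts to units where A's equation naturally yields -1: Z ∈ {2, 0, 1}. In that subpopulation D = 3, 1, 2, mean 2.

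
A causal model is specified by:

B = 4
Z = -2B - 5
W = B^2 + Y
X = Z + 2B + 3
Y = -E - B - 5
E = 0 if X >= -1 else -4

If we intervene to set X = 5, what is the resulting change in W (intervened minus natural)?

The intervention breaks the incoming arrows to X: X = Z + 2B + 3 no longer applies, and X = 5.
E = 0 if X >= -1 else -4  [with X=5]  = 0
Y = -E - B - 5  [with E=0, B=4]  = -9
W = B^2 + Y  [with B=4, Y=-9]  = 7
Without intervention: Z = -2B - 5  [with B=4]  = -13; X = Z + 2B + 3  [with Z=-13, B=4]  = -2; E = 0 if X >= -1 else -4  [with X=-2]  = -4; Y = -E - B - 5  [with E=-4, B=4]  = -5; W = B^2 + Y  [with B=4, Y=-5]  = 11.
Change = 7 − 11 = -4.

-4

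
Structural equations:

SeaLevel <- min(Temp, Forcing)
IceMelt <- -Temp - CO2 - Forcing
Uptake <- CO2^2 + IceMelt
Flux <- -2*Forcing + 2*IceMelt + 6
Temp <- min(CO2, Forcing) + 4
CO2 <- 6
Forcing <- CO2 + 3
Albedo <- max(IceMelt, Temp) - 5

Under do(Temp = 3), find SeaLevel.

The intervention breaks the incoming arrows to Temp: Temp <- min(CO2, Forcing) + 4 no longer applies, and Temp = 3.
Forcing = CO2 + 3  [with CO2=6]  = 9
SeaLevel = min(Temp, Forcing)  [with Temp=3, Forcing=9]  = 3

3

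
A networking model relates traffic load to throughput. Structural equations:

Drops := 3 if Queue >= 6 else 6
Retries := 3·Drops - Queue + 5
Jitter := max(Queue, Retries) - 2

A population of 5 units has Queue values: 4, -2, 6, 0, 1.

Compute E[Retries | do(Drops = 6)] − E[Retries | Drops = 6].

do(Drops=6) breaks Drops's dependence on Queue. With Drops=6 fixed, Retries across the units is 19, 25, 17, 23, 22, mean 21.2.
Conditioning on Drops=6 selects the 4 unit(s) with Queue ∈ {4, -2, 0, 1}. Their Retries values: 19, 25, 23, 22. Mean = 22.25.
Difference = 21.2 − 22.25 = -1.05.

-1.05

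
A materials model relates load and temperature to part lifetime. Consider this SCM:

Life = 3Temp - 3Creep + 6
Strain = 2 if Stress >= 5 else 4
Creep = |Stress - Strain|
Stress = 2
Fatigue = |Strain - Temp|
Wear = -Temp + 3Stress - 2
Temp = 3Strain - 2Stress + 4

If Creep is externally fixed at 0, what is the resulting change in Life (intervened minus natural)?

6

The intervention breaks the incoming arrows to Creep: Creep = |Stress - Strain| no longer applies, and Creep = 0.
Strain = 2 if Stress >= 5 else 4  [with Stress=2]  = 4
Temp = 3Strain - 2Stress + 4  [with Strain=4, Stress=2]  = 12
Life = 3Temp - 3Creep + 6  [with Temp=12, Creep=0]  = 42
Without intervention: Strain = 2 if Stress >= 5 else 4  [with Stress=2]  = 4; Temp = 3Strain - 2Stress + 4  [with Strain=4, Stress=2]  = 12; Creep = |Stress - Strain|  [with Stress=2, Strain=4]  = 2; Life = 3Temp - 3Creep + 6  [with Temp=12, Creep=2]  = 36.
Change = 42 − 36 = 6.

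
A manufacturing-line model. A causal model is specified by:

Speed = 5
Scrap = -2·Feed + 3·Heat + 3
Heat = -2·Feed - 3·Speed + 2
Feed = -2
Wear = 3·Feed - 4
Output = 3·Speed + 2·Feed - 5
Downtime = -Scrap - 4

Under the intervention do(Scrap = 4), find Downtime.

Under do(Scrap=4), the mechanism Scrap = -2·Feed + 3·Heat + 3 is discarded; Scrap is fixed at 4.
Downtime = -Scrap - 4  [with Scrap=4]  = -8

-8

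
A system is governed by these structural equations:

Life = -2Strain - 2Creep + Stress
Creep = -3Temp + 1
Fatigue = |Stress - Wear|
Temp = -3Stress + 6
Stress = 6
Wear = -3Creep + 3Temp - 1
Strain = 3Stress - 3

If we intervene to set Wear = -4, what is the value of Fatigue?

The intervention breaks the incoming arrows to Wear: Wear = -3Creep + 3Temp - 1 no longer applies, and Wear = -4.
Fatigue = |Stress - Wear|  [with Stress=6, Wear=-4]  = 10

10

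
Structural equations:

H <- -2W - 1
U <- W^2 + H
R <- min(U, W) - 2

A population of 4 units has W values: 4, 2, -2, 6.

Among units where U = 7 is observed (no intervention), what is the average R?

-1

E[R|U=7] averages over only the 2 units with U=7 (W = 4, -2): R = 2, -4, mean -1.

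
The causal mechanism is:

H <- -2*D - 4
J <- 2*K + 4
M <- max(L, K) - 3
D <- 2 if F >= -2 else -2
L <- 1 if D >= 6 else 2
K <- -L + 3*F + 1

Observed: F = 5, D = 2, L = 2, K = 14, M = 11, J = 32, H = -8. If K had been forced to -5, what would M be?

-1

Intervening sets K = -5 and removes its equation (K <- -L + 3*F + 1).
D = 2 if F >= -2 else -2  [with F=5]  = 2
L = 1 if D >= 6 else 2  [with D=2]  = 2
M = max(L, K) - 3  [with L=2, K=-5]  = -1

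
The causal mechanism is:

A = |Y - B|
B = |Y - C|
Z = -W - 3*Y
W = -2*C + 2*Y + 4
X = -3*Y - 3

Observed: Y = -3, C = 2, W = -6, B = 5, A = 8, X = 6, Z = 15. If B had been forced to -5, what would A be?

Intervening sets B = -5 and removes its equation (B = |Y - C|).
A = |Y - B|  [with Y=-3, B=-5]  = 2

2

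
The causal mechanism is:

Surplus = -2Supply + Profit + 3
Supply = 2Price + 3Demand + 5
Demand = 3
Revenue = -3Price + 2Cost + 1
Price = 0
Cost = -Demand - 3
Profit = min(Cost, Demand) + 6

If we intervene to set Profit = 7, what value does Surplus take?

-18

Intervening sets Profit = 7 and removes its equation (Profit = min(Cost, Demand) + 6).
Supply = 2Price + 3Demand + 5  [with Price=0, Demand=3]  = 14
Surplus = -2Supply + Profit + 3  [with Supply=14, Profit=7]  = -18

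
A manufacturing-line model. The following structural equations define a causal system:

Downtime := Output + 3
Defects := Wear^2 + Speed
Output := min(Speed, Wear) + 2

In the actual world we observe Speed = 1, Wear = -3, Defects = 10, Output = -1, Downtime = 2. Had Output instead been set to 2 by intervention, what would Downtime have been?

Intervening sets Output = 2 and removes its equation (Output := min(Speed, Wear) + 2).
Downtime = Output + 3  [with Output=2]  = 5

5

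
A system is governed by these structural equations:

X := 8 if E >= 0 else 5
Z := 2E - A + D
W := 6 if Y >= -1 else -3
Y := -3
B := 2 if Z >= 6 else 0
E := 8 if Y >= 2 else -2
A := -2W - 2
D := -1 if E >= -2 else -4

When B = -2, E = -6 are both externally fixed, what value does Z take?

Setting B = -2, E = -6 by intervention discards those variables' equations.
W = 6 if Y >= -1 else -3  [with Y=-3]  = -3
D = -1 if E >= -2 else -4  [with E=-6]  = -4
A = -2W - 2  [with W=-3]  = 4
Z = 2E - A + D  [with E=-6, A=4, D=-4]  = -20

-20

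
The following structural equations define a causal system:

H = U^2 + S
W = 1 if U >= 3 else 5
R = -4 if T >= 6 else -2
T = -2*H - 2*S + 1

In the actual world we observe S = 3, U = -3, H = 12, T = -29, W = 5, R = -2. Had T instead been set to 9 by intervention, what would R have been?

Under do(T=9), the mechanism T = -2*H - 2*S + 1 is discarded; T is fixed at 9.
R = -4 if T >= 6 else -2  [with T=9]  = -4

-4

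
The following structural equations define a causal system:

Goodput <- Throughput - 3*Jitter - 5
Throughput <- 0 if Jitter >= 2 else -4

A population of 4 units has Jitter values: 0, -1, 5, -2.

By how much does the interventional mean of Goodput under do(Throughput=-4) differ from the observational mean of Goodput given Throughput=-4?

Every unit gets Throughput=-4 under the intervention. Goodput values become -9, -6, -24, -3; E[Goodput|do(Throughput=-4)] = -10.5.
E[Goodput|Throughput=-4] averages over only the 3 units with Throughput=-4 (Jitter = 0, -1, -2): Goodput = -9, -6, -3, mean -6.
Difference = -10.5 − (-6) = -4.5.

-4.5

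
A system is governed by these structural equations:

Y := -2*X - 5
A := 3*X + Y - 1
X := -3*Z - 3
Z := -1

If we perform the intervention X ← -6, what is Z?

Under do(X=-6), the mechanism X := -3*Z - 3 is discarded; X is fixed at -6.
Z is not downstream of the intervention, so its value is determined by the original equations.

-1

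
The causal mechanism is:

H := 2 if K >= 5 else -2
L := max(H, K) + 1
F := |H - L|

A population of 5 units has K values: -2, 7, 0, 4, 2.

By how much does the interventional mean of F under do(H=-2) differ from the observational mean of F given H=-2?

do(H=-2) breaks H's dependence on K. With H=-2 fixed, F across the units is 1, 10, 3, 7, 5, mean 5.2.
E[F|H=-2] averages over only the 4 units with H=-2 (K = -2, 0, 4, 2): F = 1, 3, 7, 5, mean 4.
Difference = 5.2 − 4 = 1.2.

1.2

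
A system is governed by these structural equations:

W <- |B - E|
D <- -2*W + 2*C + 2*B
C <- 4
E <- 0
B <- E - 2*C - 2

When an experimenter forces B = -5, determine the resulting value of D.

-12

do(B=-5) replaces the equation B <- E - 2*C - 2 with the constant B = -5.
W = |B - E|  [with B=-5, E=0]  = 5
D = -2*W + 2*C + 2*B  [with W=5, C=4, B=-5]  = -12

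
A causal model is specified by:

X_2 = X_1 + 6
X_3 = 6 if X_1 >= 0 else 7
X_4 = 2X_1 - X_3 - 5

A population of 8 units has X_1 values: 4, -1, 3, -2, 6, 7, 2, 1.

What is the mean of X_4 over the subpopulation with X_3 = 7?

E[X_4|X_3=7] averages over only the 2 units with X_3=7 (X_1 = -1, -2): X_4 = -14, -16, mean -15.

-15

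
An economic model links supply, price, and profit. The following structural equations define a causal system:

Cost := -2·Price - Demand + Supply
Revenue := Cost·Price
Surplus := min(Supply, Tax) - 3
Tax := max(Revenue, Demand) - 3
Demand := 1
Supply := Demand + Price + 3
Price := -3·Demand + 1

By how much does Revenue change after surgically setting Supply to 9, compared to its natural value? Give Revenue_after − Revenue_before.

-14

do(Supply=9) replaces the equation Supply := Demand + Price + 3 with the constant Supply = 9.
Price = -3·Demand + 1  [with Demand=1]  = -2
Cost = -2·Price - Demand + Supply  [with Price=-2, Demand=1, Supply=9]  = 12
Revenue = Cost·Price  [with Cost=12, Price=-2]  = -24
Without intervention: Price = -3·Demand + 1  [with Demand=1]  = -2; Supply = Demand + Price + 3  [with Demand=1, Price=-2]  = 2; Cost = -2·Price - Demand + Supply  [with Price=-2, Demand=1, Supply=2]  = 5; Revenue = Cost·Price  [with Cost=5, Price=-2]  = -10.
Change = -24 − (-10) = -14.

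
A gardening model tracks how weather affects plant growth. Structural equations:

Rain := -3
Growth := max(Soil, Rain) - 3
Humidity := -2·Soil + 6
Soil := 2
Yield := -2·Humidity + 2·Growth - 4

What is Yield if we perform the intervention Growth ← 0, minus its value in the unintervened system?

do(Growth=0) replaces the equation Growth := max(Soil, Rain) - 3 with the constant Growth = 0.
Humidity = -2·Soil + 6  [with Soil=2]  = 2
Yield = -2·Humidity + 2·Growth - 4  [with Humidity=2, Growth=0]  = -8
Without intervention: Growth = max(Soil, Rain) - 3  [with Soil=2, Rain=-3]  = -1; Humidity = -2·Soil + 6  [with Soil=2]  = 2; Yield = -2·Humidity + 2·Growth - 4  [with Humidity=2, Growth=-1]  = -10.
Change = -8 − (-10) = 2.

2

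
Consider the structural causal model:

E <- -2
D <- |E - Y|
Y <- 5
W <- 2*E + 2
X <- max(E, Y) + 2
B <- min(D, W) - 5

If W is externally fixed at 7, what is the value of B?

do(W=7) replaces the equation W <- 2*E + 2 with the constant W = 7.
D = |E - Y|  [with E=-2, Y=5]  = 7
B = min(D, W) - 5  [with D=7, W=7]  = 2

2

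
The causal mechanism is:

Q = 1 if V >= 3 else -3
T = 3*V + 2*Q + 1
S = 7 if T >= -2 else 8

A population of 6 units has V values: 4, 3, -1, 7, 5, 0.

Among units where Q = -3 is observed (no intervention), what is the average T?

-6.5

Conditioning on Q=-3 selects the 2 unit(s) with V ∈ {-1, 0}. Their T values: -8, -5. Mean = -6.5.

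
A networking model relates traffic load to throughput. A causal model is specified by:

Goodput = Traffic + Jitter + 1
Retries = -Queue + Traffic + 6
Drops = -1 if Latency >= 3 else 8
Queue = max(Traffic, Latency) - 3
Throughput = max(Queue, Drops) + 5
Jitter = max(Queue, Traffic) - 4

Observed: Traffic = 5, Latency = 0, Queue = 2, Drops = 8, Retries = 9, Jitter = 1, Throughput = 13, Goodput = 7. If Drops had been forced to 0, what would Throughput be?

The intervention breaks the incoming arrows to Drops: Drops = -1 if Latency >= 3 else 8 no longer applies, and Drops = 0.
Queue = max(Traffic, Latency) - 3  [with Traffic=5, Latency=0]  = 2
Throughput = max(Queue, Drops) + 5  [with Queue=2, Drops=0]  = 7

7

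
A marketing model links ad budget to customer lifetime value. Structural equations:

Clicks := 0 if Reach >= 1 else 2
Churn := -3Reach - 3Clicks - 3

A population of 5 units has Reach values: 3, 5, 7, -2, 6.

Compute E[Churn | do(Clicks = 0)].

-14.4

Every unit gets Clicks=0 under the intervention. Churn values become -12, -18, -24, 3, -21; E[Churn|do(Clicks=0)] = -14.4.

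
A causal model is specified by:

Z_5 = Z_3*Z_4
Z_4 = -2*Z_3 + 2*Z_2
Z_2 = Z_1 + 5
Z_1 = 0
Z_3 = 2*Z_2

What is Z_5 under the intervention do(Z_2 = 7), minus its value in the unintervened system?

do(Z_2=7) replaces the equation Z_2 = Z_1 + 5 with the constant Z_2 = 7.
Z_3 = 2*Z_2  [with Z_2=7]  = 14
Z_4 = -2*Z_3 + 2*Z_2  [with Z_3=14, Z_2=7]  = -14
Z_5 = Z_3*Z_4  [with Z_3=14, Z_4=-14]  = -196
Without intervention: Z_2 = Z_1 + 5  [with Z_1=0]  = 5; Z_3 = 2*Z_2  [with Z_2=5]  = 10; Z_4 = -2*Z_3 + 2*Z_2  [with Z_3=10, Z_2=5]  = -10; Z_5 = Z_3*Z_4  [with Z_3=10, Z_4=-10]  = -100.
Change = -196 − (-100) = -96.

-96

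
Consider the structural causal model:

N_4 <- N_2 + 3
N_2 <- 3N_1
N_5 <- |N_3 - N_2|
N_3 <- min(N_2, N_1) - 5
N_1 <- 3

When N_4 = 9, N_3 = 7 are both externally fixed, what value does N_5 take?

The joint intervention fixes N_4 = 9, N_3 = 7, removing each variable's own equation.
N_2 = 3N_1  [with N_1=3]  = 9
N_5 = |N_3 - N_2|  [with N_3=7, N_2=9]  = 2

2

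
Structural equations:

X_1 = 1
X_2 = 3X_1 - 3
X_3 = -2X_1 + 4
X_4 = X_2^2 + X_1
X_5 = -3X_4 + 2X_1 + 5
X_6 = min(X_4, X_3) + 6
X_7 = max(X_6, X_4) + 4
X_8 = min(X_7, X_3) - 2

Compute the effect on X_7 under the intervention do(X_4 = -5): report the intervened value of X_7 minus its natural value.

-6

The intervention breaks the incoming arrows to X_4: X_4 = X_2^2 + X_1 no longer applies, and X_4 = -5.
X_3 = -2X_1 + 4  [with X_1=1]  = 2
X_6 = min(X_4, X_3) + 6  [with X_4=-5, X_3=2]  = 1
X_7 = max(X_6, X_4) + 4  [with X_6=1, X_4=-5]  = 5
Without intervention: X_2 = 3X_1 - 3  [with X_1=1]  = 0; X_3 = -2X_1 + 4  [with X_1=1]  = 2; X_4 = X_2^2 + X_1  [with X_2=0, X_1=1]  = 1; X_6 = min(X_4, X_3) + 6  [with X_4=1, X_3=2]  = 7; X_7 = max(X_6, X_4) + 4  [with X_6=7, X_4=1]  = 11.
Change = 5 − 11 = -6.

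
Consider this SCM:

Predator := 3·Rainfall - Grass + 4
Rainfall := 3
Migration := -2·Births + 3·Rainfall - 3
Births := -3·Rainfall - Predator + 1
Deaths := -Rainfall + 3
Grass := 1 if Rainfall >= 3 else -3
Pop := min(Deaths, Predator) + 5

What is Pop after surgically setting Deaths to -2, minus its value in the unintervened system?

Under do(Deaths=-2), the mechanism Deaths := -Rainfall + 3 is discarded; Deaths is fixed at -2.
Grass = 1 if Rainfall >= 3 else -3  [with Rainfall=3]  = 1
Predator = 3·Rainfall - Grass + 4  [with Rainfall=3, Grass=1]  = 12
Pop = min(Deaths, Predator) + 5  [with Deaths=-2, Predator=12]  = 3
Without intervention: Grass = 1 if Rainfall >= 3 else -3  [with Rainfall=3]  = 1; Predator = 3·Rainfall - Grass + 4  [with Rainfall=3, Grass=1]  = 12; Deaths = -Rainfall + 3  [with Rainfall=3]  = 0; Pop = min(Deaths, Predator) + 5  [with Deaths=0, Predator=12]  = 5.
Change = 3 − 5 = -2.

-2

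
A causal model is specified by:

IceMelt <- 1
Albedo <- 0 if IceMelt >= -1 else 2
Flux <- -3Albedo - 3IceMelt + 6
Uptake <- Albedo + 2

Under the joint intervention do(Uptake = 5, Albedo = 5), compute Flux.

Setting Uptake = 5, Albedo = 5 by intervention discards those variables' equations.
Flux = -3Albedo - 3IceMelt + 6  [with Albedo=5, IceMelt=1]  = -12

-12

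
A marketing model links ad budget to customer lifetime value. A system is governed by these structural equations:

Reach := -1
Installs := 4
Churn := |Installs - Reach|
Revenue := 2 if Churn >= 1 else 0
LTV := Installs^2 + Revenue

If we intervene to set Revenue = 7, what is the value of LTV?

Intervening sets Revenue = 7 and removes its equation (Revenue := 2 if Churn >= 1 else 0).
LTV = Installs^2 + Revenue  [with Installs=4, Revenue=7]  = 23

23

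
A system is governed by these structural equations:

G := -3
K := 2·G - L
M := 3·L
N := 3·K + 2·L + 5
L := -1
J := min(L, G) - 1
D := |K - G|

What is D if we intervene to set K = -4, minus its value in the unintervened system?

Intervening sets K = -4 and removes its equation (K := 2·G - L).
D = |K - G|  [with K=-4, G=-3]  = 1
Without intervention: K = 2·G - L  [with G=-3, L=-1]  = -5; D = |K - G|  [with K=-5, G=-3]  = 2.
Change = 1 − 2 = -1.

-1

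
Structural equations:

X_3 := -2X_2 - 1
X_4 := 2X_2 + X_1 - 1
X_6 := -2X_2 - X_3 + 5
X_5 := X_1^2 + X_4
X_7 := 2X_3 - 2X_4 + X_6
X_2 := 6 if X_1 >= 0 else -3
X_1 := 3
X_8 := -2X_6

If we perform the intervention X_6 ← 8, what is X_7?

-46

Intervening sets X_6 = 8 and removes its equation (X_6 := -2X_2 - X_3 + 5).
X_2 = 6 if X_1 >= 0 else -3  [with X_1=3]  = 6
X_3 = -2X_2 - 1  [with X_2=6]  = -13
X_4 = 2X_2 + X_1 - 1  [with X_2=6, X_1=3]  = 14
X_7 = 2X_3 - 2X_4 + X_6  [with X_3=-13, X_4=14, X_6=8]  = -46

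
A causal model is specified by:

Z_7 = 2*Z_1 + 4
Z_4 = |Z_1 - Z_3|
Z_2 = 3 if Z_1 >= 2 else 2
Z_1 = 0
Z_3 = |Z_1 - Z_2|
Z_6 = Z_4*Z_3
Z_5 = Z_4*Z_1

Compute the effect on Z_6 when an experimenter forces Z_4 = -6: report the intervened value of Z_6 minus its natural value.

Under do(Z_4=-6), the mechanism Z_4 = |Z_1 - Z_3| is discarded; Z_4 is fixed at -6.
Z_2 = 3 if Z_1 >= 2 else 2  [with Z_1=0]  = 2
Z_3 = |Z_1 - Z_2|  [with Z_1=0, Z_2=2]  = 2
Z_6 = Z_4*Z_3  [with Z_4=-6, Z_3=2]  = -12
Without intervention: Z_2 = 3 if Z_1 >= 2 else 2  [with Z_1=0]  = 2; Z_3 = |Z_1 - Z_2|  [with Z_1=0, Z_2=2]  = 2; Z_4 = |Z_1 - Z_3|  [with Z_1=0, Z_3=2]  = 2; Z_6 = Z_4*Z_3  [with Z_4=2, Z_3=2]  = 4.
Change = -12 − 4 = -16.

-16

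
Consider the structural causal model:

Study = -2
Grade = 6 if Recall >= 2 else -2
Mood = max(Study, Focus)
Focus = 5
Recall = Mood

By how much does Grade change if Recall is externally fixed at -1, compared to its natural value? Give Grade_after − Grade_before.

-8

Intervening sets Recall = -1 and removes its equation (Recall = Mood).
Grade = 6 if Recall >= 2 else -2  [with Recall=-1]  = -2
Without intervention: Mood = max(Study, Focus)  [with Study=-2, Focus=5]  = 5; Recall = Mood  [with Mood=5]  = 5; Grade = 6 if Recall >= 2 else -2  [with Recall=5]  = 6.
Change = -2 − 6 = -8.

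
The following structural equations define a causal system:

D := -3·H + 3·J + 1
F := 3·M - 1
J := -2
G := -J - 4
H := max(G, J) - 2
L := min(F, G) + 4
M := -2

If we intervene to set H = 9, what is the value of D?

Intervening sets H = 9 and removes its equation (H := max(G, J) - 2).
D = -3·H + 3·J + 1  [with H=9, J=-2]  = -32

-32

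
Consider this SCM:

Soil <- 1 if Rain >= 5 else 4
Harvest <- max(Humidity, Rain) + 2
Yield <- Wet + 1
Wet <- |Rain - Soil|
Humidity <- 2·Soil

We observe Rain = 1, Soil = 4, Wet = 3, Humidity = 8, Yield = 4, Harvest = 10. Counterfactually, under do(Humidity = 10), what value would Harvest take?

Under do(Humidity=10), the mechanism Humidity <- 2·Soil is discarded; Humidity is fixed at 10.
Harvest = max(Humidity, Rain) + 2  [with Humidity=10, Rain=1]  = 12

12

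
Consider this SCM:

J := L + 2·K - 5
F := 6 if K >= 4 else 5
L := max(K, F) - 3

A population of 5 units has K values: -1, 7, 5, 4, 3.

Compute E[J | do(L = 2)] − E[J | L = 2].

5.2

Every unit gets L=2 under the intervention. J values become -5, 11, 7, 5, 3; E[J|do(L=2)] = 4.2.
E[J|L=2] averages over only the 2 units with L=2 (K = -1, 3): J = -5, 3, mean -1.
Difference = 4.2 − (-1) = 5.2.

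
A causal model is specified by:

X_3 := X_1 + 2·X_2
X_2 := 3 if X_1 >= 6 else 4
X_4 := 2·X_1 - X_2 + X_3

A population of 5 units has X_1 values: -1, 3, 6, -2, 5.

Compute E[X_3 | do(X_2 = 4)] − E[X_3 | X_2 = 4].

0.95

do(X_2=4) breaks X_2's dependence on X_1. With X_2=4 fixed, X_3 across the units is 7, 11, 14, 6, 13, mean 10.2.
Observing X_2=4 restricts to units where X_2's equation naturally yields 4: X_1 ∈ {-1, 3, -2, 5}. In that subpopulation X_3 = 7, 11, 6, 13, mean 9.25.
Difference = 10.2 − 9.25 = 0.95.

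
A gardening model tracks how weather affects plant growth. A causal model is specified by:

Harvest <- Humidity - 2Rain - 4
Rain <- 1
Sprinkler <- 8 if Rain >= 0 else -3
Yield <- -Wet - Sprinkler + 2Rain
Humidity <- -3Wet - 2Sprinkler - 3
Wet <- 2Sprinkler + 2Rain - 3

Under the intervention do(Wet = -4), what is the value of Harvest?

-13

The intervention breaks the incoming arrows to Wet: Wet <- 2Sprinkler + 2Rain - 3 no longer applies, and Wet = -4.
Sprinkler = 8 if Rain >= 0 else -3  [with Rain=1]  = 8
Humidity = -3Wet - 2Sprinkler - 3  [with Wet=-4, Sprinkler=8]  = -7
Harvest = Humidity - 2Rain - 4  [with Humidity=-7, Rain=1]  = -13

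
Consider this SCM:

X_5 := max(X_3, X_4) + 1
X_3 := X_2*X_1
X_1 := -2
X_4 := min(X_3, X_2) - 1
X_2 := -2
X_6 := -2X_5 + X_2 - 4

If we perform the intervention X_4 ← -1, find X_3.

4

Under do(X_4=-1), the mechanism X_4 := min(X_3, X_2) - 1 is discarded; X_4 is fixed at -1.
Since X_3 is not a descendant of the intervened variable, it is unaffected.
X_3 = X_2*X_1  [with X_2=-2, X_1=-2]  = 4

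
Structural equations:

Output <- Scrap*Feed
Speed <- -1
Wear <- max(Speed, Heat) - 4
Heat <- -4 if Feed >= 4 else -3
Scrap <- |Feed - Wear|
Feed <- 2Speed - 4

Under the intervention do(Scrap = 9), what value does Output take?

-54

The intervention breaks the incoming arrows to Scrap: Scrap <- |Feed - Wear| no longer applies, and Scrap = 9.
Feed = 2Speed - 4  [with Speed=-1]  = -6
Output = Scrap*Feed  [with Scrap=9, Feed=-6]  = -54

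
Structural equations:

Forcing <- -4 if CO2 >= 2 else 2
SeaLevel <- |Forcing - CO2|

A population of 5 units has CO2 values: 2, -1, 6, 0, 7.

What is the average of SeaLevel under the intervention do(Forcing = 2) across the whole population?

2.8

The intervention sets Forcing=2 in all 5 units regardless of CO2. Recomputing SeaLevel per unit gives 0, 3, 4, 2, 5; average 2.8.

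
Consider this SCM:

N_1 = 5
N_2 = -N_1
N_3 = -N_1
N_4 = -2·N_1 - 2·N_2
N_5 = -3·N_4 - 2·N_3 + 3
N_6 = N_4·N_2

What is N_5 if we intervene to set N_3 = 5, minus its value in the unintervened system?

do(N_3=5) replaces the equation N_3 = -N_1 with the constant N_3 = 5.
N_2 = -N_1  [with N_1=5]  = -5
N_4 = -2·N_1 - 2·N_2  [with N_1=5, N_2=-5]  = 0
N_5 = -3·N_4 - 2·N_3 + 3  [with N_4=0, N_3=5]  = -7
Without intervention: N_2 = -N_1  [with N_1=5]  = -5; N_3 = -N_1  [with N_1=5]  = -5; N_4 = -2·N_1 - 2·N_2  [with N_1=5, N_2=-5]  = 0; N_5 = -3·N_4 - 2·N_3 + 3  [with N_4=0, N_3=-5]  = 13.
Change = -7 − 13 = -20.

-20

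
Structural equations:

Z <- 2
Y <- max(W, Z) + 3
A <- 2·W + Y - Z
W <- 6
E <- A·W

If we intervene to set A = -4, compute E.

-24

Intervening sets A = -4 and removes its equation (A <- 2·W + Y - Z).
E = A·W  [with A=-4, W=6]  = -24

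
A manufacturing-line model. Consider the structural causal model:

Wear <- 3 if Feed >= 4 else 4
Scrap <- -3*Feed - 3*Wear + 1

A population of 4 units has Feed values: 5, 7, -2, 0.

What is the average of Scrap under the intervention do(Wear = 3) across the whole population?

do(Wear=3) breaks Wear's dependence on Feed. With Wear=3 fixed, Scrap across the units is -23, -29, -2, -8, mean -15.5.

-15.5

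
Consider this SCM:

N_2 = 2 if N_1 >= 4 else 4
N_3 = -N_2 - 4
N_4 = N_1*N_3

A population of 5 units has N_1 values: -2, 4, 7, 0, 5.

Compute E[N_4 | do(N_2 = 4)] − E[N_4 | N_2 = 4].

-30.4

do(N_2=4) breaks N_2's dependence on N_1. With N_2=4 fixed, N_4 across the units is 16, -32, -56, 0, -40, mean -22.4.
Observing N_2=4 restricts to units where N_2's equation naturally yields 4: N_1 ∈ {-2, 0}. In that subpopulation N_4 = 16, 0, mean 8.
Difference = -22.4 − 8 = -30.4.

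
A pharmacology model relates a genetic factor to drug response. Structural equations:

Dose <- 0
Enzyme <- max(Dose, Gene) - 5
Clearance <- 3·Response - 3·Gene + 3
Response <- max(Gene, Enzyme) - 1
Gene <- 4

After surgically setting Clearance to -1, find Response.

3

The intervention breaks the incoming arrows to Clearance: Clearance <- 3·Response - 3·Gene + 3 no longer applies, and Clearance = -1.
Since Response is not a descendant of the intervened variable, it is unaffected.
Enzyme = max(Dose, Gene) - 5  [with Dose=0, Gene=4]  = -1
Response = max(Gene, Enzyme) - 1  [with Gene=4, Enzyme=-1]  = 3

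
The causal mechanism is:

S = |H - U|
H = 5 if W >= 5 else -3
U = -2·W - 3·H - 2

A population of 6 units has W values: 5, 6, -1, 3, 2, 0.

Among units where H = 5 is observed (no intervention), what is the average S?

33

E[S|H=5] averages over only the 2 units with H=5 (W = 5, 6): S = 32, 34, mean 33.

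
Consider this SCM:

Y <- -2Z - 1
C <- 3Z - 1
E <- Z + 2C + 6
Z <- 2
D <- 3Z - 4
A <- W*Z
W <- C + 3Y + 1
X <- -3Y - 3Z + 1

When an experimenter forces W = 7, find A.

14

Under do(W=7), the mechanism W <- C + 3Y + 1 is discarded; W is fixed at 7.
A = W*Z  [with W=7, Z=2]  = 14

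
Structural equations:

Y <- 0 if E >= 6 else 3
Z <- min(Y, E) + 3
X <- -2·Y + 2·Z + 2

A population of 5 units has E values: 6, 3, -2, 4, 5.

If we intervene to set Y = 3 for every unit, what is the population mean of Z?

The intervention sets Y=3 in all 5 units regardless of E. Recomputing Z per unit gives 6, 6, 1, 6, 6; average 5.

5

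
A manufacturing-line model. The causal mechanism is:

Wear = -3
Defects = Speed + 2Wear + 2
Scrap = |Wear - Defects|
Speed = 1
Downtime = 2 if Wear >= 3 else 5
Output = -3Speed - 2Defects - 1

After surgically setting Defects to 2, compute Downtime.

The intervention breaks the incoming arrows to Defects: Defects = Speed + 2Wear + 2 no longer applies, and Defects = 2.
No directed path runs from Defects to Downtime, so Downtime keeps its natural value.
Downtime = 2 if Wear >= 3 else 5  [with Wear=-3]  = 5

5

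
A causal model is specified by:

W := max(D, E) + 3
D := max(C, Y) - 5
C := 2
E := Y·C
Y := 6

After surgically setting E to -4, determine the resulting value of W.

4

do(E=-4) replaces the equation E := Y·C with the constant E = -4.
D = max(C, Y) - 5  [with C=2, Y=6]  = 1
W = max(D, E) + 3  [with D=1, E=-4]  = 4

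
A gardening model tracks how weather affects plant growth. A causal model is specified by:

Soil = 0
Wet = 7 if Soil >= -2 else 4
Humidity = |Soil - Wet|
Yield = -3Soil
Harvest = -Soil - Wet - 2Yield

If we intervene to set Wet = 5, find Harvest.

do(Wet=5) replaces the equation Wet = 7 if Soil >= -2 else 4 with the constant Wet = 5.
Yield = -3Soil  [with Soil=0]  = 0
Harvest = -Soil - Wet - 2Yield  [with Soil=0, Wet=5, Yield=0]  = -5

-5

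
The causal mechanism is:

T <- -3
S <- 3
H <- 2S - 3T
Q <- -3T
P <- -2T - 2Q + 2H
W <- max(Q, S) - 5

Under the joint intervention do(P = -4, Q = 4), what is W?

Setting P = -4, Q = 4 by intervention discards those variables' equations.
W = max(Q, S) - 5  [with Q=4, S=3]  = -1

-1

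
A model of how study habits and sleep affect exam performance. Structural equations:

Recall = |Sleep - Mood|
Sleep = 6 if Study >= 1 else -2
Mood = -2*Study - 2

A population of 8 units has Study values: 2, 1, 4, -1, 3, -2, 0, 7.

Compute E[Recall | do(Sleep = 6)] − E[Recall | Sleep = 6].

The intervention sets Sleep=6 in all 8 units regardless of Study. Recomputing Recall per unit gives 12, 10, 16, 6, 14, 4, 8, 22; average 11.5.
Observing Sleep=6 restricts to units where Sleep's equation naturally yields 6: Study ∈ {2, 1, 4, 3, 7}. In that subpopulation Recall = 12, 10, 16, 14, 22, mean 14.8.
Difference = 11.5 − 14.8 = -3.3.

-3.3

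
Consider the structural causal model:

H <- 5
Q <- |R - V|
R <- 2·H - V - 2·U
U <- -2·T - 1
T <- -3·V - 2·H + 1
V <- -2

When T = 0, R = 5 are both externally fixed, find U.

The joint intervention fixes T = 0, R = 5, removing each variable's own equation.
U = -2·T - 1  [with T=0]  = -1

-1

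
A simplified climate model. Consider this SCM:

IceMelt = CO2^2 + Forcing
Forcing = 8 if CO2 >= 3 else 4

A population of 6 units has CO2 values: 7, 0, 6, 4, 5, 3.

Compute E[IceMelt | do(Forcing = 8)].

Every unit gets Forcing=8 under the intervention. IceMelt values become 57, 8, 44, 24, 33, 17; E[IceMelt|do(Forcing=8)] = 30.5.

30.5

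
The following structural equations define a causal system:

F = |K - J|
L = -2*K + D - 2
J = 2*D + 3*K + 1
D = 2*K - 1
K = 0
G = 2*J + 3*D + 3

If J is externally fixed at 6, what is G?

The intervention breaks the incoming arrows to J: J = 2*D + 3*K + 1 no longer applies, and J = 6.
D = 2*K - 1  [with K=0]  = -1
G = 2*J + 3*D + 3  [with J=6, D=-1]  = 12

12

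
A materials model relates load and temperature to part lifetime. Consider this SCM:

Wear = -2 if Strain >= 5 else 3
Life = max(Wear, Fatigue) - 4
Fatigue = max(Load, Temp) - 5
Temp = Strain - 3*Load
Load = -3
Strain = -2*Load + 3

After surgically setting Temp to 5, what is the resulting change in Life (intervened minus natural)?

The intervention breaks the incoming arrows to Temp: Temp = Strain - 3*Load no longer applies, and Temp = 5.
Strain = -2*Load + 3  [with Load=-3]  = 9
Wear = -2 if Strain >= 5 else 3  [with Strain=9]  = -2
Fatigue = max(Load, Temp) - 5  [with Load=-3, Temp=5]  = 0
Life = max(Wear, Fatigue) - 4  [with Wear=-2, Fatigue=0]  = -4
Without intervention: Strain = -2*Load + 3  [with Load=-3]  = 9; Temp = Strain - 3*Load  [with Strain=9, Load=-3]  = 18; Wear = -2 if Strain >= 5 else 3  [with Strain=9]  = -2; Fatigue = max(Load, Temp) - 5  [with Load=-3, Temp=18]  = 13; Life = max(Wear, Fatigue) - 4  [with Wear=-2, Fatigue=13]  = 9.
Change = -4 − 9 = -13.

-13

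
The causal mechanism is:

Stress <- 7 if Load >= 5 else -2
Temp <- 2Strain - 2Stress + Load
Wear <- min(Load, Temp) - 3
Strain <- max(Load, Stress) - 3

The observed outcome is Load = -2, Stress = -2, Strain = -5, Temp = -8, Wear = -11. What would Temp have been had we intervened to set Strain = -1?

The intervention breaks the incoming arrows to Strain: Strain <- max(Load, Stress) - 3 no longer applies, and Strain = -1.
Stress = 7 if Load >= 5 else -2  [with Load=-2]  = -2
Temp = 2Strain - 2Stress + Load  [with Strain=-1, Stress=-2, Load=-2]  = 0

0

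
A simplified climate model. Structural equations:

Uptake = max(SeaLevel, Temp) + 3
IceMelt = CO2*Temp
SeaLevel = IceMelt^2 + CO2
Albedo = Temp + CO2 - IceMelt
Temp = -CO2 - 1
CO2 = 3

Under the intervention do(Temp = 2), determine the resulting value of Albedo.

-1

Under do(Temp=2), the mechanism Temp = -CO2 - 1 is discarded; Temp is fixed at 2.
IceMelt = CO2*Temp  [with CO2=3, Temp=2]  = 6
Albedo = Temp + CO2 - IceMelt  [with Temp=2, CO2=3, IceMelt=6]  = -1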